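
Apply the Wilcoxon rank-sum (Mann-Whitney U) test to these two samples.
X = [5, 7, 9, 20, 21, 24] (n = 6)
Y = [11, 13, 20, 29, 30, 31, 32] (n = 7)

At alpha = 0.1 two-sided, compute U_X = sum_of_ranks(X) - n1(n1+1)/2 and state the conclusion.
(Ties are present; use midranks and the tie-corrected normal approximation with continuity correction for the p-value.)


Step 1: Combine and sort all 13 observations; assign midranks.
sorted (value, group): (5,X), (7,X), (9,X), (11,Y), (13,Y), (20,X), (20,Y), (21,X), (24,X), (29,Y), (30,Y), (31,Y), (32,Y)
ranks: 5->1, 7->2, 9->3, 11->4, 13->5, 20->6.5, 20->6.5, 21->8, 24->9, 29->10, 30->11, 31->12, 32->13
Step 2: Rank sum for X: R1 = 1 + 2 + 3 + 6.5 + 8 + 9 = 29.5.
Step 3: U_X = R1 - n1(n1+1)/2 = 29.5 - 6*7/2 = 29.5 - 21 = 8.5.
       U_Y = n1*n2 - U_X = 42 - 8.5 = 33.5.
Step 4: Ties are present, so use the tie-corrected normal approximation (with continuity correction) for the p-value.
Step 5: p-value = 0.086044; compare to alpha = 0.1. reject H0.

U_X = 8.5, p = 0.086044, reject H0 at alpha = 0.1.


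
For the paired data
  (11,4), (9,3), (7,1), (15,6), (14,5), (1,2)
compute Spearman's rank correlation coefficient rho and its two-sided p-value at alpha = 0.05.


Step 1: Rank x and y separately (midranks; no ties here).
rank(x): 11->4, 9->3, 7->2, 15->6, 14->5, 1->1
rank(y): 4->4, 3->3, 1->1, 6->6, 5->5, 2->2
Step 2: d_i = R_x(i) - R_y(i); compute d_i^2.
  (4-4)^2=0, (3-3)^2=0, (2-1)^2=1, (6-6)^2=0, (5-5)^2=0, (1-2)^2=1
sum(d^2) = 2.
Step 3: rho = 1 - 6*2 / (6*(6^2 - 1)) = 1 - 12/210 = 0.942857.
Step 4: Under H0, t = rho * sqrt((n-2)/(1-rho^2)) = 5.6595 ~ t(4).
Step 5: Two-sided p-value from the t-distribution with 4 df = 0.004805.
Step 6: alpha = 0.05. reject H0.

rho = 0.9429, p = 0.004805, reject H0 at alpha = 0.05.


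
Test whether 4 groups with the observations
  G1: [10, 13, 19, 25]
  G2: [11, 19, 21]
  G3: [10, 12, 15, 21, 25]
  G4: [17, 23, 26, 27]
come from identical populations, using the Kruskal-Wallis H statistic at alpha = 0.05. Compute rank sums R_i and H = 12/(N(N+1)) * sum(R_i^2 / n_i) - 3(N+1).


Step 1: Combine all N = 16 observations and assign midranks.
sorted (value, group, rank): (10,G1,1.5), (10,G3,1.5), (11,G2,3), (12,G3,4), (13,G1,5), (15,G3,6), (17,G4,7), (19,G1,8.5), (19,G2,8.5), (21,G2,10.5), (21,G3,10.5), (23,G4,12), (25,G1,13.5), (25,G3,13.5), (26,G4,15), (27,G4,16)
Step 2: Sum ranks within each group.
R_1 = 28.5 (n_1 = 4)
R_2 = 22 (n_2 = 3)
R_3 = 35.5 (n_3 = 5)
R_4 = 50 (n_4 = 4)
Step 3: H = 12/(N(N+1)) * sum(R_i^2/n_i) - 3(N+1)
     = 12/(16*17) * (28.5^2/4 + 22^2/3 + 35.5^2/5 + 50^2/4) - 3*17
     = 0.044118 * 1241.45 - 51
     = 3.769669.
Step 4: Ties present; correction factor C = 1 - 24/(16^3 - 16) = 0.994118. Corrected H = 3.769669 / 0.994118 = 3.791975.
Step 5: Under H0, H ~ chi^2(3); p-value = 0.284821.
Step 6: alpha = 0.05. fail to reject H0.

H = 3.7920, df = 3, p = 0.284821, fail to reject H0.


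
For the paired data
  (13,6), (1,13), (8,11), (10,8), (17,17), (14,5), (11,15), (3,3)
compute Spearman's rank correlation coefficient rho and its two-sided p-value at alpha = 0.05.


Step 1: Rank x and y separately (midranks; no ties here).
rank(x): 13->6, 1->1, 8->3, 10->4, 17->8, 14->7, 11->5, 3->2
rank(y): 6->3, 13->6, 11->5, 8->4, 17->8, 5->2, 15->7, 3->1
Step 2: d_i = R_x(i) - R_y(i); compute d_i^2.
  (6-3)^2=9, (1-6)^2=25, (3-5)^2=4, (4-4)^2=0, (8-8)^2=0, (7-2)^2=25, (5-7)^2=4, (2-1)^2=1
sum(d^2) = 68.
Step 3: rho = 1 - 6*68 / (8*(8^2 - 1)) = 1 - 408/504 = 0.190476.
Step 4: Under H0, t = rho * sqrt((n-2)/(1-rho^2)) = 0.4753 ~ t(6).
Step 5: Two-sided p-value from the t-distribution with 6 df = 0.651401.
Step 6: alpha = 0.05. fail to reject H0.

rho = 0.1905, p = 0.651401, fail to reject H0 at alpha = 0.05.


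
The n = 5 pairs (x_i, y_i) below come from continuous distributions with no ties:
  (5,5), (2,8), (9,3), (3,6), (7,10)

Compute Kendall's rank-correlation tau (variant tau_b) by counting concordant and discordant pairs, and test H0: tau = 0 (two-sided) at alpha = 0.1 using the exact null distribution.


Step 1: Enumerate the 10 unordered pairs (i,j) with i<j and classify each by sign(x_j-x_i) * sign(y_j-y_i).
  (1,2):dx=-3,dy=+3->D; (1,3):dx=+4,dy=-2->D; (1,4):dx=-2,dy=+1->D; (1,5):dx=+2,dy=+5->C
  (2,3):dx=+7,dy=-5->D; (2,4):dx=+1,dy=-2->D; (2,5):dx=+5,dy=+2->C; (3,4):dx=-6,dy=+3->D
  (3,5):dx=-2,dy=+7->D; (4,5):dx=+4,dy=+4->C
Step 2: C = 3, D = 7, total pairs = 10.
Step 3: tau = (C - D)/(n(n-1)/2) = (3 - 7)/10 = -0.400000.
Step 4: Exact two-sided p-value (enumerate n! = 120 permutations of y under H0): p = 0.483333.
Step 5: alpha = 0.1. fail to reject H0.

tau_b = -0.4000 (C=3, D=7), p = 0.483333, fail to reject H0.


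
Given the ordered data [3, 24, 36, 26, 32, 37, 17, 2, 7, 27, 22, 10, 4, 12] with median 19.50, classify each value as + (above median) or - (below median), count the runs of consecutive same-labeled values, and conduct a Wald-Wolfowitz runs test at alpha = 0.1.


Step 1: Compute median = 19.50; label A = above, B = below.
Labels in order: BAAAAABBBAABBB  (n_A = 7, n_B = 7)
Step 2: Count runs R = 5.
Step 3: Under H0 (random ordering), E[R] = 2*n_A*n_B/(n_A+n_B) + 1 = 2*7*7/14 + 1 = 8.0000.
        Var[R] = 2*n_A*n_B*(2*n_A*n_B - n_A - n_B) / ((n_A+n_B)^2 * (n_A+n_B-1)) = 8232/2548 = 3.2308.
        SD[R] = 1.7974.
Step 4: Continuity-corrected z = (R + 0.5 - E[R]) / SD[R] = (5 + 0.5 - 8.0000) / 1.7974 = -1.3909.
Step 5: Two-sided p-value via normal approximation = 2*(1 - Phi(|z|)) = 0.164264.
Step 6: alpha = 0.1. fail to reject H0.

R = 5, z = -1.3909, p = 0.164264, fail to reject H0.


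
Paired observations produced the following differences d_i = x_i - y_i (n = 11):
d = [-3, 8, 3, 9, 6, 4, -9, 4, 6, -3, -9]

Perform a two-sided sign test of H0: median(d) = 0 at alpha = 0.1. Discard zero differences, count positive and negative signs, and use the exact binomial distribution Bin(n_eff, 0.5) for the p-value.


Step 1: Discard zero differences. Original n = 11; n_eff = number of nonzero differences = 11.
Nonzero differences (with sign): -3, +8, +3, +9, +6, +4, -9, +4, +6, -3, -9
Step 2: Count signs: positive = 7, negative = 4.
Step 3: Under H0: P(positive) = 0.5, so the number of positives S ~ Bin(11, 0.5).
Step 4: Two-sided exact p-value = sum of Bin(11,0.5) probabilities at or below the observed probability = 0.548828.
Step 5: alpha = 0.1. fail to reject H0.

n_eff = 11, pos = 7, neg = 4, p = 0.548828, fail to reject H0.


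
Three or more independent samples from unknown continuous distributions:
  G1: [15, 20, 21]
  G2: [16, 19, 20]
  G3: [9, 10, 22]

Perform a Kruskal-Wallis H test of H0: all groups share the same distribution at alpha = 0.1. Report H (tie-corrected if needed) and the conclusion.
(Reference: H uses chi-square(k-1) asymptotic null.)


Step 1: Combine all N = 9 observations and assign midranks.
sorted (value, group, rank): (9,G3,1), (10,G3,2), (15,G1,3), (16,G2,4), (19,G2,5), (20,G1,6.5), (20,G2,6.5), (21,G1,8), (22,G3,9)
Step 2: Sum ranks within each group.
R_1 = 17.5 (n_1 = 3)
R_2 = 15.5 (n_2 = 3)
R_3 = 12 (n_3 = 3)
Step 3: H = 12/(N(N+1)) * sum(R_i^2/n_i) - 3(N+1)
     = 12/(9*10) * (17.5^2/3 + 15.5^2/3 + 12^2/3) - 3*10
     = 0.133333 * 230.167 - 30
     = 0.688889.
Step 4: Ties present; correction factor C = 1 - 6/(9^3 - 9) = 0.991667. Corrected H = 0.688889 / 0.991667 = 0.694678.
Step 5: Under H0, H ~ chi^2(2); p-value = 0.706566.
Step 6: alpha = 0.1. fail to reject H0.

H = 0.6947, df = 2, p = 0.706566, fail to reject H0.


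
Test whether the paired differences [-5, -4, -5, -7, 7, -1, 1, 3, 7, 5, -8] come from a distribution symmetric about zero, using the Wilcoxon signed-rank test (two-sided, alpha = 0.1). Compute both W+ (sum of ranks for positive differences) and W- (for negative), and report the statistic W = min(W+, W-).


Step 1: Drop any zero differences (none here) and take |d_i|.
|d| = [5, 4, 5, 7, 7, 1, 1, 3, 7, 5, 8]
Step 2: Midrank |d_i| (ties get averaged ranks).
ranks: |5|->6, |4|->4, |5|->6, |7|->9, |7|->9, |1|->1.5, |1|->1.5, |3|->3, |7|->9, |5|->6, |8|->11
Step 3: Attach original signs; sum ranks with positive sign and with negative sign.
W+ = 9 + 1.5 + 3 + 9 + 6 = 28.5
W- = 6 + 4 + 6 + 9 + 1.5 + 11 = 37.5
(Check: W+ + W- = 66 should equal n(n+1)/2 = 66.)
Step 4: Test statistic W = min(W+, W-) = 28.5.
Step 5: Ties in |d|, so use the tie-corrected normal approximation.
        E[W] = n(n+1)/4 = 11*12/4 = 33.
        Tie groups: |d|=1 (t=2), |d|=5 (t=3), |d|=7 (t=3); sum(t^3 - t) = 54.
        Var[W] = n(n+1)(2n+1)/24 - sum(t^3-t)/48 = 3036/24 - 54/48 = 125.375.
        z = (W - E[W]) / sqrt(Var[W]) = (28.5 - 33) / 11.1971 = -0.4019.
        Two-sided p = 2*Phi(z) = 0.687765.
Step 6: alpha = 0.1. fail to reject H0.

W+ = 28.5, W- = 37.5, W = min = 28.5, p = 0.687765, fail to reject H0.


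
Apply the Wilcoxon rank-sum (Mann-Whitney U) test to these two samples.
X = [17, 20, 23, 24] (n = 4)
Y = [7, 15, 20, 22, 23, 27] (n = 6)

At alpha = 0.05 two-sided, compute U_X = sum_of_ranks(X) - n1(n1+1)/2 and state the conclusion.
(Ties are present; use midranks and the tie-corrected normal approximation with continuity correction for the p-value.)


Step 1: Combine and sort all 10 observations; assign midranks.
sorted (value, group): (7,Y), (15,Y), (17,X), (20,X), (20,Y), (22,Y), (23,X), (23,Y), (24,X), (27,Y)
ranks: 7->1, 15->2, 17->3, 20->4.5, 20->4.5, 22->6, 23->7.5, 23->7.5, 24->9, 27->10
Step 2: Rank sum for X: R1 = 3 + 4.5 + 7.5 + 9 = 24.
Step 3: U_X = R1 - n1(n1+1)/2 = 24 - 4*5/2 = 24 - 10 = 14.
       U_Y = n1*n2 - U_X = 24 - 14 = 10.
Step 4: Ties are present, so use the tie-corrected normal approximation (with continuity correction) for the p-value.
Step 5: p-value = 0.747637; compare to alpha = 0.05. fail to reject H0.

U_X = 14, p = 0.747637, fail to reject H0 at alpha = 0.05.


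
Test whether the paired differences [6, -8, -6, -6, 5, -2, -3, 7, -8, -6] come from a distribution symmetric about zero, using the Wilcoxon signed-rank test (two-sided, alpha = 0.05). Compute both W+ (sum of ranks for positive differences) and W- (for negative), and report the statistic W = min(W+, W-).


Step 1: Drop any zero differences (none here) and take |d_i|.
|d| = [6, 8, 6, 6, 5, 2, 3, 7, 8, 6]
Step 2: Midrank |d_i| (ties get averaged ranks).
ranks: |6|->5.5, |8|->9.5, |6|->5.5, |6|->5.5, |5|->3, |2|->1, |3|->2, |7|->8, |8|->9.5, |6|->5.5
Step 3: Attach original signs; sum ranks with positive sign and with negative sign.
W+ = 5.5 + 3 + 8 = 16.5
W- = 9.5 + 5.5 + 5.5 + 1 + 2 + 9.5 + 5.5 = 38.5
(Check: W+ + W- = 55 should equal n(n+1)/2 = 55.)
Step 4: Test statistic W = min(W+, W-) = 16.5.
Step 5: Ties in |d|, so use the tie-corrected normal approximation.
        E[W] = n(n+1)/4 = 10*11/4 = 27.5.
        Tie groups: |d|=6 (t=4), |d|=8 (t=2); sum(t^3 - t) = 66.
        Var[W] = n(n+1)(2n+1)/24 - sum(t^3-t)/48 = 2310/24 - 66/48 = 94.875.
        z = (W - E[W]) / sqrt(Var[W]) = (16.5 - 27.5) / 9.7404 = -1.1293.
        Two-sided p = 2*Phi(z) = 0.258763.
Step 6: alpha = 0.05. fail to reject H0.

W+ = 16.5, W- = 38.5, W = min = 16.5, p = 0.258763, fail to reject H0.


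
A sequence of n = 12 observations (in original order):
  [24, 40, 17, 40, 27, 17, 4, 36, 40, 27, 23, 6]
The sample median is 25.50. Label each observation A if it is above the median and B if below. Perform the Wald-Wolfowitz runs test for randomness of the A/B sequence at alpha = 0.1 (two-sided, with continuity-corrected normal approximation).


Step 1: Compute median = 25.50; label A = above, B = below.
Labels in order: BABAABBAAABB  (n_A = 6, n_B = 6)
Step 2: Count runs R = 7.
Step 3: Under H0 (random ordering), E[R] = 2*n_A*n_B/(n_A+n_B) + 1 = 2*6*6/12 + 1 = 7.0000.
        Var[R] = 2*n_A*n_B*(2*n_A*n_B - n_A - n_B) / ((n_A+n_B)^2 * (n_A+n_B-1)) = 4320/1584 = 2.7273.
        SD[R] = 1.6514.
Step 4: R = E[R], so z = 0 with no continuity correction.
Step 5: Two-sided p-value via normal approximation = 2*(1 - Phi(|z|)) = 1.000000.
Step 6: alpha = 0.1. fail to reject H0.

R = 7, z = 0.0000, p = 1.000000, fail to reject H0.


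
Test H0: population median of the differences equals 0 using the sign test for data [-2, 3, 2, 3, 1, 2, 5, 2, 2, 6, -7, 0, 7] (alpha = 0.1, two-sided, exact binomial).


Step 1: Discard zero differences. Original n = 13; n_eff = number of nonzero differences = 12.
Nonzero differences (with sign): -2, +3, +2, +3, +1, +2, +5, +2, +2, +6, -7, +7
Step 2: Count signs: positive = 10, negative = 2.
Step 3: Under H0: P(positive) = 0.5, so the number of positives S ~ Bin(12, 0.5).
Step 4: Two-sided exact p-value = sum of Bin(12,0.5) probabilities at or below the observed probability = 0.038574.
Step 5: alpha = 0.1. reject H0.

n_eff = 12, pos = 10, neg = 2, p = 0.038574, reject H0.


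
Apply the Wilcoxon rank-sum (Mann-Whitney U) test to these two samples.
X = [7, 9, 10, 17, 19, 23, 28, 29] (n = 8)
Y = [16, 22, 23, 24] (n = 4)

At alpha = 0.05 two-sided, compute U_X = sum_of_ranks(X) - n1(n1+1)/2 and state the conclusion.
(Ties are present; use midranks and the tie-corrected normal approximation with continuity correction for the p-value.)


Step 1: Combine and sort all 12 observations; assign midranks.
sorted (value, group): (7,X), (9,X), (10,X), (16,Y), (17,X), (19,X), (22,Y), (23,X), (23,Y), (24,Y), (28,X), (29,X)
ranks: 7->1, 9->2, 10->3, 16->4, 17->5, 19->6, 22->7, 23->8.5, 23->8.5, 24->10, 28->11, 29->12
Step 2: Rank sum for X: R1 = 1 + 2 + 3 + 5 + 6 + 8.5 + 11 + 12 = 48.5.
Step 3: U_X = R1 - n1(n1+1)/2 = 48.5 - 8*9/2 = 48.5 - 36 = 12.5.
       U_Y = n1*n2 - U_X = 32 - 12.5 = 19.5.
Step 4: Ties are present, so use the tie-corrected normal approximation (with continuity correction) for the p-value.
Step 5: p-value = 0.609759; compare to alpha = 0.05. fail to reject H0.

U_X = 12.5, p = 0.609759, fail to reject H0 at alpha = 0.05.


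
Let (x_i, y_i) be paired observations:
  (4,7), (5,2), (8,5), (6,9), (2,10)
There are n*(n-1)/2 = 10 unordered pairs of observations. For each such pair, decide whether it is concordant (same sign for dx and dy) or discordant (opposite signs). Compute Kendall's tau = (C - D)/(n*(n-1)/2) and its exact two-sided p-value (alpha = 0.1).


Step 1: Enumerate the 10 unordered pairs (i,j) with i<j and classify each by sign(x_j-x_i) * sign(y_j-y_i).
  (1,2):dx=+1,dy=-5->D; (1,3):dx=+4,dy=-2->D; (1,4):dx=+2,dy=+2->C; (1,5):dx=-2,dy=+3->D
  (2,3):dx=+3,dy=+3->C; (2,4):dx=+1,dy=+7->C; (2,5):dx=-3,dy=+8->D; (3,4):dx=-2,dy=+4->D
  (3,5):dx=-6,dy=+5->D; (4,5):dx=-4,dy=+1->D
Step 2: C = 3, D = 7, total pairs = 10.
Step 3: tau = (C - D)/(n(n-1)/2) = (3 - 7)/10 = -0.400000.
Step 4: Exact two-sided p-value (enumerate n! = 120 permutations of y under H0): p = 0.483333.
Step 5: alpha = 0.1. fail to reject H0.

tau_b = -0.4000 (C=3, D=7), p = 0.483333, fail to reject H0.


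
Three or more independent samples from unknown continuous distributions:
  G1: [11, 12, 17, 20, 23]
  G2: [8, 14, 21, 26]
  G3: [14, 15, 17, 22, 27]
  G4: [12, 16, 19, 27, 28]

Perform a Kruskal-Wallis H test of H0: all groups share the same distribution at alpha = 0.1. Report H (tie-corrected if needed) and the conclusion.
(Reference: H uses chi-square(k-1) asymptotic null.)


Step 1: Combine all N = 19 observations and assign midranks.
sorted (value, group, rank): (8,G2,1), (11,G1,2), (12,G1,3.5), (12,G4,3.5), (14,G2,5.5), (14,G3,5.5), (15,G3,7), (16,G4,8), (17,G1,9.5), (17,G3,9.5), (19,G4,11), (20,G1,12), (21,G2,13), (22,G3,14), (23,G1,15), (26,G2,16), (27,G3,17.5), (27,G4,17.5), (28,G4,19)
Step 2: Sum ranks within each group.
R_1 = 42 (n_1 = 5)
R_2 = 35.5 (n_2 = 4)
R_3 = 53.5 (n_3 = 5)
R_4 = 59 (n_4 = 5)
Step 3: H = 12/(N(N+1)) * sum(R_i^2/n_i) - 3(N+1)
     = 12/(19*20) * (42^2/5 + 35.5^2/4 + 53.5^2/5 + 59^2/5) - 3*20
     = 0.031579 * 1936.51 - 60
     = 1.153026.
Step 4: Ties present; correction factor C = 1 - 24/(19^3 - 19) = 0.996491. Corrected H = 1.153026 / 0.996491 = 1.157086.
Step 5: Under H0, H ~ chi^2(3); p-value = 0.763314.
Step 6: alpha = 0.1. fail to reject H0.

H = 1.1571, df = 3, p = 0.763314, fail to reject H0.


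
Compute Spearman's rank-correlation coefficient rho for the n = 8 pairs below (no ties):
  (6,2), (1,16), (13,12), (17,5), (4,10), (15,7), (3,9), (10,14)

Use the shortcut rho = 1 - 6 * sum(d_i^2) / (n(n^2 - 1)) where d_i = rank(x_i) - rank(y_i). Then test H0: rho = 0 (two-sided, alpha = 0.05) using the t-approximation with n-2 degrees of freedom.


Step 1: Rank x and y separately (midranks; no ties here).
rank(x): 6->4, 1->1, 13->6, 17->8, 4->3, 15->7, 3->2, 10->5
rank(y): 2->1, 16->8, 12->6, 5->2, 10->5, 7->3, 9->4, 14->7
Step 2: d_i = R_x(i) - R_y(i); compute d_i^2.
  (4-1)^2=9, (1-8)^2=49, (6-6)^2=0, (8-2)^2=36, (3-5)^2=4, (7-3)^2=16, (2-4)^2=4, (5-7)^2=4
sum(d^2) = 122.
Step 3: rho = 1 - 6*122 / (8*(8^2 - 1)) = 1 - 732/504 = -0.452381.
Step 4: Under H0, t = rho * sqrt((n-2)/(1-rho^2)) = -1.2425 ~ t(6).
Step 5: Two-sided p-value from the t-distribution with 6 df = 0.260405.
Step 6: alpha = 0.05. fail to reject H0.

rho = -0.4524, p = 0.260405, fail to reject H0 at alpha = 0.05.


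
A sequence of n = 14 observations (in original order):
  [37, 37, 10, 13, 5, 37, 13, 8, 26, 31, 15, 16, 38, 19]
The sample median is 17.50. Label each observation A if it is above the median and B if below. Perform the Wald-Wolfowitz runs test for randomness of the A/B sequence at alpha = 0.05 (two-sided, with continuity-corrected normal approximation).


Step 1: Compute median = 17.50; label A = above, B = below.
Labels in order: AABBBABBAABBAA  (n_A = 7, n_B = 7)
Step 2: Count runs R = 7.
Step 3: Under H0 (random ordering), E[R] = 2*n_A*n_B/(n_A+n_B) + 1 = 2*7*7/14 + 1 = 8.0000.
        Var[R] = 2*n_A*n_B*(2*n_A*n_B - n_A - n_B) / ((n_A+n_B)^2 * (n_A+n_B-1)) = 8232/2548 = 3.2308.
        SD[R] = 1.7974.
Step 4: Continuity-corrected z = (R + 0.5 - E[R]) / SD[R] = (7 + 0.5 - 8.0000) / 1.7974 = -0.2782.
Step 5: Two-sided p-value via normal approximation = 2*(1 - Phi(|z|)) = 0.780879.
Step 6: alpha = 0.05. fail to reject H0.

R = 7, z = -0.2782, p = 0.780879, fail to reject H0.


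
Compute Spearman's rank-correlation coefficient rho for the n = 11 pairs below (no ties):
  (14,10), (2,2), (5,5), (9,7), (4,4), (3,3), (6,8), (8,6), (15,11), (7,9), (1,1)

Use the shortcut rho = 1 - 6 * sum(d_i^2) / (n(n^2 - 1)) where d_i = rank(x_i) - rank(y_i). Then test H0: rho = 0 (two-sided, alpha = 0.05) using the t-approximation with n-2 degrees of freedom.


Step 1: Rank x and y separately (midranks; no ties here).
rank(x): 14->10, 2->2, 5->5, 9->9, 4->4, 3->3, 6->6, 8->8, 15->11, 7->7, 1->1
rank(y): 10->10, 2->2, 5->5, 7->7, 4->4, 3->3, 8->8, 6->6, 11->11, 9->9, 1->1
Step 2: d_i = R_x(i) - R_y(i); compute d_i^2.
  (10-10)^2=0, (2-2)^2=0, (5-5)^2=0, (9-7)^2=4, (4-4)^2=0, (3-3)^2=0, (6-8)^2=4, (8-6)^2=4, (11-11)^2=0, (7-9)^2=4, (1-1)^2=0
sum(d^2) = 16.
Step 3: rho = 1 - 6*16 / (11*(11^2 - 1)) = 1 - 96/1320 = 0.927273.
Step 4: Under H0, t = rho * sqrt((n-2)/(1-rho^2)) = 7.4303 ~ t(9).
Step 5: Two-sided p-value from the t-distribution with 9 df = 0.000040.
Step 6: alpha = 0.05. reject H0.

rho = 0.9273, p = 0.000040, reject H0 at alpha = 0.05.


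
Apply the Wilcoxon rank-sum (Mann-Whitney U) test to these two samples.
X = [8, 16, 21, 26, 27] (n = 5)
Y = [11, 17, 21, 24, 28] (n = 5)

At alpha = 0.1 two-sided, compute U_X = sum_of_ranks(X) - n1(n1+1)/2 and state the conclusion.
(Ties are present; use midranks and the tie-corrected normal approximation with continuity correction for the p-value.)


Step 1: Combine and sort all 10 observations; assign midranks.
sorted (value, group): (8,X), (11,Y), (16,X), (17,Y), (21,X), (21,Y), (24,Y), (26,X), (27,X), (28,Y)
ranks: 8->1, 11->2, 16->3, 17->4, 21->5.5, 21->5.5, 24->7, 26->8, 27->9, 28->10
Step 2: Rank sum for X: R1 = 1 + 3 + 5.5 + 8 + 9 = 26.5.
Step 3: U_X = R1 - n1(n1+1)/2 = 26.5 - 5*6/2 = 26.5 - 15 = 11.5.
       U_Y = n1*n2 - U_X = 25 - 11.5 = 13.5.
Step 4: Ties are present, so use the tie-corrected normal approximation (with continuity correction) for the p-value.
Step 5: p-value = 0.916563; compare to alpha = 0.1. fail to reject H0.

U_X = 11.5, p = 0.916563, fail to reject H0 at alpha = 0.1.


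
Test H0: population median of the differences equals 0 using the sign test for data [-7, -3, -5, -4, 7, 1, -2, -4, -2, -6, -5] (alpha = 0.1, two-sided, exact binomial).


Step 1: Discard zero differences. Original n = 11; n_eff = number of nonzero differences = 11.
Nonzero differences (with sign): -7, -3, -5, -4, +7, +1, -2, -4, -2, -6, -5
Step 2: Count signs: positive = 2, negative = 9.
Step 3: Under H0: P(positive) = 0.5, so the number of positives S ~ Bin(11, 0.5).
Step 4: Two-sided exact p-value = sum of Bin(11,0.5) probabilities at or below the observed probability = 0.065430.
Step 5: alpha = 0.1. reject H0.

n_eff = 11, pos = 2, neg = 9, p = 0.065430, reject H0.


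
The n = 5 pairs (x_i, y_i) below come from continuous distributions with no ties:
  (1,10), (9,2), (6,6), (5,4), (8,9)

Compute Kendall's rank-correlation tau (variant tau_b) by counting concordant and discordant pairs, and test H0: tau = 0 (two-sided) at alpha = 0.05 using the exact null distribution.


Step 1: Enumerate the 10 unordered pairs (i,j) with i<j and classify each by sign(x_j-x_i) * sign(y_j-y_i).
  (1,2):dx=+8,dy=-8->D; (1,3):dx=+5,dy=-4->D; (1,4):dx=+4,dy=-6->D; (1,5):dx=+7,dy=-1->D
  (2,3):dx=-3,dy=+4->D; (2,4):dx=-4,dy=+2->D; (2,5):dx=-1,dy=+7->D; (3,4):dx=-1,dy=-2->C
  (3,5):dx=+2,dy=+3->C; (4,5):dx=+3,dy=+5->C
Step 2: C = 3, D = 7, total pairs = 10.
Step 3: tau = (C - D)/(n(n-1)/2) = (3 - 7)/10 = -0.400000.
Step 4: Exact two-sided p-value (enumerate n! = 120 permutations of y under H0): p = 0.483333.
Step 5: alpha = 0.05. fail to reject H0.

tau_b = -0.4000 (C=3, D=7), p = 0.483333, fail to reject H0.


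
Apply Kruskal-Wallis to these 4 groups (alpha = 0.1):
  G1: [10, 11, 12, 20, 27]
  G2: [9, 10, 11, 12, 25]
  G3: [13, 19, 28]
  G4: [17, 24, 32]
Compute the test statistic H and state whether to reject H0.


Step 1: Combine all N = 16 observations and assign midranks.
sorted (value, group, rank): (9,G2,1), (10,G1,2.5), (10,G2,2.5), (11,G1,4.5), (11,G2,4.5), (12,G1,6.5), (12,G2,6.5), (13,G3,8), (17,G4,9), (19,G3,10), (20,G1,11), (24,G4,12), (25,G2,13), (27,G1,14), (28,G3,15), (32,G4,16)
Step 2: Sum ranks within each group.
R_1 = 38.5 (n_1 = 5)
R_2 = 27.5 (n_2 = 5)
R_3 = 33 (n_3 = 3)
R_4 = 37 (n_4 = 3)
Step 3: H = 12/(N(N+1)) * sum(R_i^2/n_i) - 3(N+1)
     = 12/(16*17) * (38.5^2/5 + 27.5^2/5 + 33^2/3 + 37^2/3) - 3*17
     = 0.044118 * 1267.03 - 51
     = 4.898529.
Step 4: Ties present; correction factor C = 1 - 18/(16^3 - 16) = 0.995588. Corrected H = 4.898529 / 0.995588 = 4.920236.
Step 5: Under H0, H ~ chi^2(3); p-value = 0.177732.
Step 6: alpha = 0.1. fail to reject H0.

H = 4.9202, df = 3, p = 0.177732, fail to reject H0.


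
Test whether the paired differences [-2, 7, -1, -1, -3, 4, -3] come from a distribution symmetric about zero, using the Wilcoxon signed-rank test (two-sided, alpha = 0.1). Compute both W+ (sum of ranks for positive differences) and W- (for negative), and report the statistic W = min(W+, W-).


Step 1: Drop any zero differences (none here) and take |d_i|.
|d| = [2, 7, 1, 1, 3, 4, 3]
Step 2: Midrank |d_i| (ties get averaged ranks).
ranks: |2|->3, |7|->7, |1|->1.5, |1|->1.5, |3|->4.5, |4|->6, |3|->4.5
Step 3: Attach original signs; sum ranks with positive sign and with negative sign.
W+ = 7 + 6 = 13
W- = 3 + 1.5 + 1.5 + 4.5 + 4.5 = 15
(Check: W+ + W- = 28 should equal n(n+1)/2 = 28.)
Step 4: Test statistic W = min(W+, W-) = 13.
Step 5: Ties in |d|, so use the tie-corrected normal approximation.
        E[W] = n(n+1)/4 = 7*8/4 = 14.
        Tie groups: |d|=1 (t=2), |d|=3 (t=2); sum(t^3 - t) = 12.
        Var[W] = n(n+1)(2n+1)/24 - sum(t^3-t)/48 = 840/24 - 12/48 = 34.75.
        z = (W - E[W]) / sqrt(Var[W]) = (13 - 14) / 5.8949 = -0.1696.
        Two-sided p = 2*Phi(z) = 0.865295.
Step 6: alpha = 0.1. fail to reject H0.

W+ = 13, W- = 15, W = min = 13, p = 0.865295, fail to reject H0.


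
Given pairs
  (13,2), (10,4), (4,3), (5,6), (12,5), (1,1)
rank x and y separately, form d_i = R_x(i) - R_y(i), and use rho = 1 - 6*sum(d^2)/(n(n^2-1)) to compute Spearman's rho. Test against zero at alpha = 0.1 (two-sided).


Step 1: Rank x and y separately (midranks; no ties here).
rank(x): 13->6, 10->4, 4->2, 5->3, 12->5, 1->1
rank(y): 2->2, 4->4, 3->3, 6->6, 5->5, 1->1
Step 2: d_i = R_x(i) - R_y(i); compute d_i^2.
  (6-2)^2=16, (4-4)^2=0, (2-3)^2=1, (3-6)^2=9, (5-5)^2=0, (1-1)^2=0
sum(d^2) = 26.
Step 3: rho = 1 - 6*26 / (6*(6^2 - 1)) = 1 - 156/210 = 0.257143.
Step 4: Under H0, t = rho * sqrt((n-2)/(1-rho^2)) = 0.5322 ~ t(4).
Step 5: Two-sided p-value from the t-distribution with 4 df = 0.622787.
Step 6: alpha = 0.1. fail to reject H0.

rho = 0.2571, p = 0.622787, fail to reject H0 at alpha = 0.1.


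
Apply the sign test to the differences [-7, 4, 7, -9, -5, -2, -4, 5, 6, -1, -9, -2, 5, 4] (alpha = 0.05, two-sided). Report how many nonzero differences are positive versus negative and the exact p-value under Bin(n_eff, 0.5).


Step 1: Discard zero differences. Original n = 14; n_eff = number of nonzero differences = 14.
Nonzero differences (with sign): -7, +4, +7, -9, -5, -2, -4, +5, +6, -1, -9, -2, +5, +4
Step 2: Count signs: positive = 6, negative = 8.
Step 3: Under H0: P(positive) = 0.5, so the number of positives S ~ Bin(14, 0.5).
Step 4: Two-sided exact p-value = sum of Bin(14,0.5) probabilities at or below the observed probability = 0.790527.
Step 5: alpha = 0.05. fail to reject H0.

n_eff = 14, pos = 6, neg = 8, p = 0.790527, fail to reject H0.


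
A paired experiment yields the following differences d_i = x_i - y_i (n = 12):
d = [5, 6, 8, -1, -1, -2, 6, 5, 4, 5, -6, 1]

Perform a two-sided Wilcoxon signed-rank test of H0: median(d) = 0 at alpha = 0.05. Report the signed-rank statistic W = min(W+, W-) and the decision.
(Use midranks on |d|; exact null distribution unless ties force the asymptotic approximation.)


Step 1: Drop any zero differences (none here) and take |d_i|.
|d| = [5, 6, 8, 1, 1, 2, 6, 5, 4, 5, 6, 1]
Step 2: Midrank |d_i| (ties get averaged ranks).
ranks: |5|->7, |6|->10, |8|->12, |1|->2, |1|->2, |2|->4, |6|->10, |5|->7, |4|->5, |5|->7, |6|->10, |1|->2
Step 3: Attach original signs; sum ranks with positive sign and with negative sign.
W+ = 7 + 10 + 12 + 10 + 7 + 5 + 7 + 2 = 60
W- = 2 + 2 + 4 + 10 = 18
(Check: W+ + W- = 78 should equal n(n+1)/2 = 78.)
Step 4: Test statistic W = min(W+, W-) = 18.
Step 5: Ties in |d|, so use the tie-corrected normal approximation.
        E[W] = n(n+1)/4 = 12*13/4 = 39.
        Tie groups: |d|=1 (t=3), |d|=5 (t=3), |d|=6 (t=3); sum(t^3 - t) = 72.
        Var[W] = n(n+1)(2n+1)/24 - sum(t^3-t)/48 = 3900/24 - 72/48 = 161.
        z = (W - E[W]) / sqrt(Var[W]) = (18 - 39) / 12.6886 = -1.6550.
        Two-sided p = 2*Phi(z) = 0.097918.
Step 6: alpha = 0.05. fail to reject H0.

W+ = 60, W- = 18, W = min = 18, p = 0.097918, fail to reject H0.


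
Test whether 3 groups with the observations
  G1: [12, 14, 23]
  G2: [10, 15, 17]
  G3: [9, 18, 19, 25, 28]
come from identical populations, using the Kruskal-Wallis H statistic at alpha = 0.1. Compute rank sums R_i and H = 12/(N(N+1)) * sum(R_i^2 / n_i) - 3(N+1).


Step 1: Combine all N = 11 observations and assign midranks.
sorted (value, group, rank): (9,G3,1), (10,G2,2), (12,G1,3), (14,G1,4), (15,G2,5), (17,G2,6), (18,G3,7), (19,G3,8), (23,G1,9), (25,G3,10), (28,G3,11)
Step 2: Sum ranks within each group.
R_1 = 16 (n_1 = 3)
R_2 = 13 (n_2 = 3)
R_3 = 37 (n_3 = 5)
Step 3: H = 12/(N(N+1)) * sum(R_i^2/n_i) - 3(N+1)
     = 12/(11*12) * (16^2/3 + 13^2/3 + 37^2/5) - 3*12
     = 0.090909 * 415.467 - 36
     = 1.769697.
Step 4: No ties, so H is used without correction.
Step 5: Under H0, H ~ chi^2(2); p-value = 0.412777.
Step 6: alpha = 0.1. fail to reject H0.

H = 1.7697, df = 2, p = 0.412777, fail to reject H0.


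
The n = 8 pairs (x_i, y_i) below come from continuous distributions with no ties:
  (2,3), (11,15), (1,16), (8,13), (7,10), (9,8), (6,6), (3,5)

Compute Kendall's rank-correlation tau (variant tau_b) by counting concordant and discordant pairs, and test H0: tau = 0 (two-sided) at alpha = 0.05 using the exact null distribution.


Step 1: Enumerate the 28 unordered pairs (i,j) with i<j and classify each by sign(x_j-x_i) * sign(y_j-y_i).
  (1,2):dx=+9,dy=+12->C; (1,3):dx=-1,dy=+13->D; (1,4):dx=+6,dy=+10->C; (1,5):dx=+5,dy=+7->C
  (1,6):dx=+7,dy=+5->C; (1,7):dx=+4,dy=+3->C; (1,8):dx=+1,dy=+2->C; (2,3):dx=-10,dy=+1->D
  (2,4):dx=-3,dy=-2->C; (2,5):dx=-4,dy=-5->C; (2,6):dx=-2,dy=-7->C; (2,7):dx=-5,dy=-9->C
  (2,8):dx=-8,dy=-10->C; (3,4):dx=+7,dy=-3->D; (3,5):dx=+6,dy=-6->D; (3,6):dx=+8,dy=-8->D
  (3,7):dx=+5,dy=-10->D; (3,8):dx=+2,dy=-11->D; (4,5):dx=-1,dy=-3->C; (4,6):dx=+1,dy=-5->D
  (4,7):dx=-2,dy=-7->C; (4,8):dx=-5,dy=-8->C; (5,6):dx=+2,dy=-2->D; (5,7):dx=-1,dy=-4->C
  (5,8):dx=-4,dy=-5->C; (6,7):dx=-3,dy=-2->C; (6,8):dx=-6,dy=-3->C; (7,8):dx=-3,dy=-1->C
Step 2: C = 19, D = 9, total pairs = 28.
Step 3: tau = (C - D)/(n(n-1)/2) = (19 - 9)/28 = 0.357143.
Step 4: Exact two-sided p-value (enumerate n! = 40320 permutations of y under H0): p = 0.275099.
Step 5: alpha = 0.05. fail to reject H0.

tau_b = 0.3571 (C=19, D=9), p = 0.275099, fail to reject H0.


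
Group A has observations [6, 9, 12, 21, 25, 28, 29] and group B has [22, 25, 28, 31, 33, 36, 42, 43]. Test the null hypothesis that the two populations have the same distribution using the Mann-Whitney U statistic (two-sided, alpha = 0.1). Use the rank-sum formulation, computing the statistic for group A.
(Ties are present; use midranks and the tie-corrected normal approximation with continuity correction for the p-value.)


Step 1: Combine and sort all 15 observations; assign midranks.
sorted (value, group): (6,X), (9,X), (12,X), (21,X), (22,Y), (25,X), (25,Y), (28,X), (28,Y), (29,X), (31,Y), (33,Y), (36,Y), (42,Y), (43,Y)
ranks: 6->1, 9->2, 12->3, 21->4, 22->5, 25->6.5, 25->6.5, 28->8.5, 28->8.5, 29->10, 31->11, 33->12, 36->13, 42->14, 43->15
Step 2: Rank sum for X: R1 = 1 + 2 + 3 + 4 + 6.5 + 8.5 + 10 = 35.
Step 3: U_X = R1 - n1(n1+1)/2 = 35 - 7*8/2 = 35 - 28 = 7.
       U_Y = n1*n2 - U_X = 56 - 7 = 49.
Step 4: Ties are present, so use the tie-corrected normal approximation (with continuity correction) for the p-value.
Step 5: p-value = 0.017470; compare to alpha = 0.1. reject H0.

U_X = 7, p = 0.017470, reject H0 at alpha = 0.1.


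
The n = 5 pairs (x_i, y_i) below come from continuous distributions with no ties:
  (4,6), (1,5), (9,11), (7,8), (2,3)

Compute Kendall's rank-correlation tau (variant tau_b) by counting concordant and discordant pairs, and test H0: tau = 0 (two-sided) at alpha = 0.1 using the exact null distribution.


Step 1: Enumerate the 10 unordered pairs (i,j) with i<j and classify each by sign(x_j-x_i) * sign(y_j-y_i).
  (1,2):dx=-3,dy=-1->C; (1,3):dx=+5,dy=+5->C; (1,4):dx=+3,dy=+2->C; (1,5):dx=-2,dy=-3->C
  (2,3):dx=+8,dy=+6->C; (2,4):dx=+6,dy=+3->C; (2,5):dx=+1,dy=-2->D; (3,4):dx=-2,dy=-3->C
  (3,5):dx=-7,dy=-8->C; (4,5):dx=-5,dy=-5->C
Step 2: C = 9, D = 1, total pairs = 10.
Step 3: tau = (C - D)/(n(n-1)/2) = (9 - 1)/10 = 0.800000.
Step 4: Exact two-sided p-value (enumerate n! = 120 permutations of y under H0): p = 0.083333.
Step 5: alpha = 0.1. reject H0.

tau_b = 0.8000 (C=9, D=1), p = 0.083333, reject H0.


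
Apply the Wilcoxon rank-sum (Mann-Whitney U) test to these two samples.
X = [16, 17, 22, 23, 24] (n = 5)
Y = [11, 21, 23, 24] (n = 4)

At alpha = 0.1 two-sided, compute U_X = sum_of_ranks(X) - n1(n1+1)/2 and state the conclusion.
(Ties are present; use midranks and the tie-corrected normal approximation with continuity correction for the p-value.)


Step 1: Combine and sort all 9 observations; assign midranks.
sorted (value, group): (11,Y), (16,X), (17,X), (21,Y), (22,X), (23,X), (23,Y), (24,X), (24,Y)
ranks: 11->1, 16->2, 17->3, 21->4, 22->5, 23->6.5, 23->6.5, 24->8.5, 24->8.5
Step 2: Rank sum for X: R1 = 2 + 3 + 5 + 6.5 + 8.5 = 25.
Step 3: U_X = R1 - n1(n1+1)/2 = 25 - 5*6/2 = 25 - 15 = 10.
       U_Y = n1*n2 - U_X = 20 - 10 = 10.
Step 4: Ties are present, so use the tie-corrected normal approximation (with continuity correction) for the p-value.
Step 5: p-value = 1.000000; compare to alpha = 0.1. fail to reject H0.

U_X = 10, p = 1.000000, fail to reject H0 at alpha = 0.1.


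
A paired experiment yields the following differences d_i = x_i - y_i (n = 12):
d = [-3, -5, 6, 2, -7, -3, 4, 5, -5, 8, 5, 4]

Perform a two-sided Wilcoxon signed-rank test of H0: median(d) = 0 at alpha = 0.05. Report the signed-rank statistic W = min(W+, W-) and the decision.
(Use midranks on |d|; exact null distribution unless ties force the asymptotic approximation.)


Step 1: Drop any zero differences (none here) and take |d_i|.
|d| = [3, 5, 6, 2, 7, 3, 4, 5, 5, 8, 5, 4]
Step 2: Midrank |d_i| (ties get averaged ranks).
ranks: |3|->2.5, |5|->7.5, |6|->10, |2|->1, |7|->11, |3|->2.5, |4|->4.5, |5|->7.5, |5|->7.5, |8|->12, |5|->7.5, |4|->4.5
Step 3: Attach original signs; sum ranks with positive sign and with negative sign.
W+ = 10 + 1 + 4.5 + 7.5 + 12 + 7.5 + 4.5 = 47
W- = 2.5 + 7.5 + 11 + 2.5 + 7.5 = 31
(Check: W+ + W- = 78 should equal n(n+1)/2 = 78.)
Step 4: Test statistic W = min(W+, W-) = 31.
Step 5: Ties in |d|, so use the tie-corrected normal approximation.
        E[W] = n(n+1)/4 = 12*13/4 = 39.
        Tie groups: |d|=3 (t=2), |d|=4 (t=2), |d|=5 (t=4); sum(t^3 - t) = 72.
        Var[W] = n(n+1)(2n+1)/24 - sum(t^3-t)/48 = 3900/24 - 72/48 = 161.
        z = (W - E[W]) / sqrt(Var[W]) = (31 - 39) / 12.6886 = -0.6305.
        Two-sided p = 2*Phi(z) = 0.528375.
Step 6: alpha = 0.05. fail to reject H0.

W+ = 47, W- = 31, W = min = 31, p = 0.528375, fail to reject H0.


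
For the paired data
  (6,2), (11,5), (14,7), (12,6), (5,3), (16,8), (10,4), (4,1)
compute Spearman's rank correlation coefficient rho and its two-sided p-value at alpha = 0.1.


Step 1: Rank x and y separately (midranks; no ties here).
rank(x): 6->3, 11->5, 14->7, 12->6, 5->2, 16->8, 10->4, 4->1
rank(y): 2->2, 5->5, 7->7, 6->6, 3->3, 8->8, 4->4, 1->1
Step 2: d_i = R_x(i) - R_y(i); compute d_i^2.
  (3-2)^2=1, (5-5)^2=0, (7-7)^2=0, (6-6)^2=0, (2-3)^2=1, (8-8)^2=0, (4-4)^2=0, (1-1)^2=0
sum(d^2) = 2.
Step 3: rho = 1 - 6*2 / (8*(8^2 - 1)) = 1 - 12/504 = 0.976190.
Step 4: Under H0, t = rho * sqrt((n-2)/(1-rho^2)) = 11.0235 ~ t(6).
Step 5: Two-sided p-value from the t-distribution with 6 df = 0.000033.
Step 6: alpha = 0.1. reject H0.

rho = 0.9762, p = 0.000033, reject H0 at alpha = 0.1.


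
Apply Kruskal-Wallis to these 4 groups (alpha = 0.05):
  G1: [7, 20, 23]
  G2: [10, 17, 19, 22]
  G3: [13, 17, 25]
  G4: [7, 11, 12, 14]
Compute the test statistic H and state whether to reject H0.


Step 1: Combine all N = 14 observations and assign midranks.
sorted (value, group, rank): (7,G1,1.5), (7,G4,1.5), (10,G2,3), (11,G4,4), (12,G4,5), (13,G3,6), (14,G4,7), (17,G2,8.5), (17,G3,8.5), (19,G2,10), (20,G1,11), (22,G2,12), (23,G1,13), (25,G3,14)
Step 2: Sum ranks within each group.
R_1 = 25.5 (n_1 = 3)
R_2 = 33.5 (n_2 = 4)
R_3 = 28.5 (n_3 = 3)
R_4 = 17.5 (n_4 = 4)
Step 3: H = 12/(N(N+1)) * sum(R_i^2/n_i) - 3(N+1)
     = 12/(14*15) * (25.5^2/3 + 33.5^2/4 + 28.5^2/3 + 17.5^2/4) - 3*15
     = 0.057143 * 844.625 - 45
     = 3.264286.
Step 4: Ties present; correction factor C = 1 - 12/(14^3 - 14) = 0.995604. Corrected H = 3.264286 / 0.995604 = 3.278698.
Step 5: Under H0, H ~ chi^2(3); p-value = 0.350619.
Step 6: alpha = 0.05. fail to reject H0.

H = 3.2787, df = 3, p = 0.350619, fail to reject H0.


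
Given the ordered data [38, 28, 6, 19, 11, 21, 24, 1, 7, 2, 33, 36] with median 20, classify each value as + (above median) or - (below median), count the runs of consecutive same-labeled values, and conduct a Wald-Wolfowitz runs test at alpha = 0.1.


Step 1: Compute median = 20; label A = above, B = below.
Labels in order: AABBBAABBBAA  (n_A = 6, n_B = 6)
Step 2: Count runs R = 5.
Step 3: Under H0 (random ordering), E[R] = 2*n_A*n_B/(n_A+n_B) + 1 = 2*6*6/12 + 1 = 7.0000.
        Var[R] = 2*n_A*n_B*(2*n_A*n_B - n_A - n_B) / ((n_A+n_B)^2 * (n_A+n_B-1)) = 4320/1584 = 2.7273.
        SD[R] = 1.6514.
Step 4: Continuity-corrected z = (R + 0.5 - E[R]) / SD[R] = (5 + 0.5 - 7.0000) / 1.6514 = -0.9083.
Step 5: Two-sided p-value via normal approximation = 2*(1 - Phi(|z|)) = 0.363722.
Step 6: alpha = 0.1. fail to reject H0.

R = 5, z = -0.9083, p = 0.363722, fail to reject H0.


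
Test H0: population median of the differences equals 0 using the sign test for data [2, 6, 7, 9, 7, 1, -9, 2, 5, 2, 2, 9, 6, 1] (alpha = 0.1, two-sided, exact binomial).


Step 1: Discard zero differences. Original n = 14; n_eff = number of nonzero differences = 14.
Nonzero differences (with sign): +2, +6, +7, +9, +7, +1, -9, +2, +5, +2, +2, +9, +6, +1
Step 2: Count signs: positive = 13, negative = 1.
Step 3: Under H0: P(positive) = 0.5, so the number of positives S ~ Bin(14, 0.5).
Step 4: Two-sided exact p-value = sum of Bin(14,0.5) probabilities at or below the observed probability = 0.001831.
Step 5: alpha = 0.1. reject H0.

n_eff = 14, pos = 13, neg = 1, p = 0.001831, reject H0.


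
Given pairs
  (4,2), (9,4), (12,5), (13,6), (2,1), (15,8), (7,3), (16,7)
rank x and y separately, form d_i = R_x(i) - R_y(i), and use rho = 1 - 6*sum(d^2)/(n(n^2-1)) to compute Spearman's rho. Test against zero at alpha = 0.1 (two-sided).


Step 1: Rank x and y separately (midranks; no ties here).
rank(x): 4->2, 9->4, 12->5, 13->6, 2->1, 15->7, 7->3, 16->8
rank(y): 2->2, 4->4, 5->5, 6->6, 1->1, 8->8, 3->3, 7->7
Step 2: d_i = R_x(i) - R_y(i); compute d_i^2.
  (2-2)^2=0, (4-4)^2=0, (5-5)^2=0, (6-6)^2=0, (1-1)^2=0, (7-8)^2=1, (3-3)^2=0, (8-7)^2=1
sum(d^2) = 2.
Step 3: rho = 1 - 6*2 / (8*(8^2 - 1)) = 1 - 12/504 = 0.976190.
Step 4: Under H0, t = rho * sqrt((n-2)/(1-rho^2)) = 11.0235 ~ t(6).
Step 5: Two-sided p-value from the t-distribution with 6 df = 0.000033.
Step 6: alpha = 0.1. reject H0.

rho = 0.9762, p = 0.000033, reject H0 at alpha = 0.1.


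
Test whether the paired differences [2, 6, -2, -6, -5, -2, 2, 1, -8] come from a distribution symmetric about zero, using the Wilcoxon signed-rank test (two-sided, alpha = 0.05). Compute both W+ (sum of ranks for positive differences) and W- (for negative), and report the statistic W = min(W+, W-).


Step 1: Drop any zero differences (none here) and take |d_i|.
|d| = [2, 6, 2, 6, 5, 2, 2, 1, 8]
Step 2: Midrank |d_i| (ties get averaged ranks).
ranks: |2|->3.5, |6|->7.5, |2|->3.5, |6|->7.5, |5|->6, |2|->3.5, |2|->3.5, |1|->1, |8|->9
Step 3: Attach original signs; sum ranks with positive sign and with negative sign.
W+ = 3.5 + 7.5 + 3.5 + 1 = 15.5
W- = 3.5 + 7.5 + 6 + 3.5 + 9 = 29.5
(Check: W+ + W- = 45 should equal n(n+1)/2 = 45.)
Step 4: Test statistic W = min(W+, W-) = 15.5.
Step 5: Ties in |d|, so use the tie-corrected normal approximation.
        E[W] = n(n+1)/4 = 9*10/4 = 22.5.
        Tie groups: |d|=2 (t=4), |d|=6 (t=2); sum(t^3 - t) = 66.
        Var[W] = n(n+1)(2n+1)/24 - sum(t^3-t)/48 = 1710/24 - 66/48 = 69.875.
        z = (W - E[W]) / sqrt(Var[W]) = (15.5 - 22.5) / 8.3591 = -0.8374.
        Two-sided p = 2*Phi(z) = 0.402363.
Step 6: alpha = 0.05. fail to reject H0.

W+ = 15.5, W- = 29.5, W = min = 15.5, p = 0.402363, fail to reject H0.


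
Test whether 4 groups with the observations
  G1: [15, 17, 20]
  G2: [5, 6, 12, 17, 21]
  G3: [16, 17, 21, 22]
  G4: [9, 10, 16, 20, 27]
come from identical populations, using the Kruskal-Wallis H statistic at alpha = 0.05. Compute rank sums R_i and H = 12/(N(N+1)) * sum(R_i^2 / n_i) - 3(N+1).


Step 1: Combine all N = 17 observations and assign midranks.
sorted (value, group, rank): (5,G2,1), (6,G2,2), (9,G4,3), (10,G4,4), (12,G2,5), (15,G1,6), (16,G3,7.5), (16,G4,7.5), (17,G1,10), (17,G2,10), (17,G3,10), (20,G1,12.5), (20,G4,12.5), (21,G2,14.5), (21,G3,14.5), (22,G3,16), (27,G4,17)
Step 2: Sum ranks within each group.
R_1 = 28.5 (n_1 = 3)
R_2 = 32.5 (n_2 = 5)
R_3 = 48 (n_3 = 4)
R_4 = 44 (n_4 = 5)
Step 3: H = 12/(N(N+1)) * sum(R_i^2/n_i) - 3(N+1)
     = 12/(17*18) * (28.5^2/3 + 32.5^2/5 + 48^2/4 + 44^2/5) - 3*18
     = 0.039216 * 1445.2 - 54
     = 2.674510.
Step 4: Ties present; correction factor C = 1 - 42/(17^3 - 17) = 0.991422. Corrected H = 2.674510 / 0.991422 = 2.697651.
Step 5: Under H0, H ~ chi^2(3); p-value = 0.440627.
Step 6: alpha = 0.05. fail to reject H0.

H = 2.6977, df = 3, p = 0.440627, fail to reject H0.


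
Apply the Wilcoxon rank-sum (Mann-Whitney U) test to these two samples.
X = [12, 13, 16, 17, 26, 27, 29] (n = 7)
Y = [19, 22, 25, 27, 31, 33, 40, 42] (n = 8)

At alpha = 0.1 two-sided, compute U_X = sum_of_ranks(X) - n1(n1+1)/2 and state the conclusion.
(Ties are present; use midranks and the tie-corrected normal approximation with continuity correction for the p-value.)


Step 1: Combine and sort all 15 observations; assign midranks.
sorted (value, group): (12,X), (13,X), (16,X), (17,X), (19,Y), (22,Y), (25,Y), (26,X), (27,X), (27,Y), (29,X), (31,Y), (33,Y), (40,Y), (42,Y)
ranks: 12->1, 13->2, 16->3, 17->4, 19->5, 22->6, 25->7, 26->8, 27->9.5, 27->9.5, 29->11, 31->12, 33->13, 40->14, 42->15
Step 2: Rank sum for X: R1 = 1 + 2 + 3 + 4 + 8 + 9.5 + 11 = 38.5.
Step 3: U_X = R1 - n1(n1+1)/2 = 38.5 - 7*8/2 = 38.5 - 28 = 10.5.
       U_Y = n1*n2 - U_X = 56 - 10.5 = 45.5.
Step 4: Ties are present, so use the tie-corrected normal approximation (with continuity correction) for the p-value.
Step 5: p-value = 0.048939; compare to alpha = 0.1. reject H0.

U_X = 10.5, p = 0.048939, reject H0 at alpha = 0.1.
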